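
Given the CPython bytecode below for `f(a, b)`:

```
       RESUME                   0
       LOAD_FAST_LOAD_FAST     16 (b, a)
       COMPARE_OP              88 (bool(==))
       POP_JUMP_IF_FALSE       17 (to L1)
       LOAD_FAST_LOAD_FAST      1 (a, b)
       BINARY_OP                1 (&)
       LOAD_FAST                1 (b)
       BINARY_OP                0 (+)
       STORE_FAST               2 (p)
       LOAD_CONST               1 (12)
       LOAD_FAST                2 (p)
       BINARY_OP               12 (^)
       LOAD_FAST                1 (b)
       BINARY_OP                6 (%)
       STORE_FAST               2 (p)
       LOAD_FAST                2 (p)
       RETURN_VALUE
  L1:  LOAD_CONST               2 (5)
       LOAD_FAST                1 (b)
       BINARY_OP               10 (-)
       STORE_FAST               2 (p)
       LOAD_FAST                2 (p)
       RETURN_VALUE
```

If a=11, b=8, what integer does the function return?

LOAD_FAST_LOAD_FAST b,a → push 8,11. Stack: [8, 11]
COMPARE_OP bool(==) → 8 vs 11 = False. Stack: [False]
POP_JUMP_IF_FALSE → pop False; jump. Stack: []
LOAD_CONST → push 5. Stack: [5]
LOAD_FAST b → push 8. Stack: [5, 8]
BINARY_OP - → 5 - 8 = -3. Stack: [-3]
STORE_FAST p → p=-3. Stack: []
LOAD_FAST p → push -3. Stack: [-3]
RETURN_VALUE → return -3.

-3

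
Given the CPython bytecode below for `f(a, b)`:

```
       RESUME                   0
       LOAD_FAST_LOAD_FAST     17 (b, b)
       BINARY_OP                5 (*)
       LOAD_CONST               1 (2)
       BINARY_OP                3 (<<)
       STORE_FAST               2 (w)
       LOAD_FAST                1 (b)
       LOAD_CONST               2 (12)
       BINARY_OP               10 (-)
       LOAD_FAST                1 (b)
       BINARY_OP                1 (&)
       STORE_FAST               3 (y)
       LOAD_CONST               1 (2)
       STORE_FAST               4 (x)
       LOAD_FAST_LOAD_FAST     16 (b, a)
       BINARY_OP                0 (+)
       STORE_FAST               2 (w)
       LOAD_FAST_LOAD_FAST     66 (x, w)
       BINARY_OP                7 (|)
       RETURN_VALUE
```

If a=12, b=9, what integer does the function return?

LOAD_FAST_LOAD_FAST b,b → push 9,9. Stack: [9, 9]
BINARY_OP * → 9 * 9 = 81. Stack: [81]
LOAD_CONST → push 2. Stack: [81, 2]
BINARY_OP << → 81 << 2 = 324. Stack: [324]
STORE_FAST w → w=324. Stack: []
LOAD_FAST b → push 9. Stack: [9]
LOAD_CONST → push 12. Stack: [9, 12]
BINARY_OP - → 9 - 12 = -3. Stack: [-3]
LOAD_FAST b → push 9. Stack: [-3, 9]
BINARY_OP & → -3 & 9 = 9. Stack: [9]
STORE_FAST y → y=9. Stack: []
LOAD_CONST → push 2. Stack: [2]
STORE_FAST x → x=2. Stack: []
LOAD_FAST_LOAD_FAST b,a → push 9,12. Stack: [9, 12]
BINARY_OP + → 9 + 12 = 21. Stack: [21]
STORE_FAST w → w=21. Stack: []
LOAD_FAST_LOAD_FAST x,w → push 2,21. Stack: [2, 21]
BINARY_OP | → 2 | 21 = 23. Stack: [23]
RETURN_VALUE → return 23.

23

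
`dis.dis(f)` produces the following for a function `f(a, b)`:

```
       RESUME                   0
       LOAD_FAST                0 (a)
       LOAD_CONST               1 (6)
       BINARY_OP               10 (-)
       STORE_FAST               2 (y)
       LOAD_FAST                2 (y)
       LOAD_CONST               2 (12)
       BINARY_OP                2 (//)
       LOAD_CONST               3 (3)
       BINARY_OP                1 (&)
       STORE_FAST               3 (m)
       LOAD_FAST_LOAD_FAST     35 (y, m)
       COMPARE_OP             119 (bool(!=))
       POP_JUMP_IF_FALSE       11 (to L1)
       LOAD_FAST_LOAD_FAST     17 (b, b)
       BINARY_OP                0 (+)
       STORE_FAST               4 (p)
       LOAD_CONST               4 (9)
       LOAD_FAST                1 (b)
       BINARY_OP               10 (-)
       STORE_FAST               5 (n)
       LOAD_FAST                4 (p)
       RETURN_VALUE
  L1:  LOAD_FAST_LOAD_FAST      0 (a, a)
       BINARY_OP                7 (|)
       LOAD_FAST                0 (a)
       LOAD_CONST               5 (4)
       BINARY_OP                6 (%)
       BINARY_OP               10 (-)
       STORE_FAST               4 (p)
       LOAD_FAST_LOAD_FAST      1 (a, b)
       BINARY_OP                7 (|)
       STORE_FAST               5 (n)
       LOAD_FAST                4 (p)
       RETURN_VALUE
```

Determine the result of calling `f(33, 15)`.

30

LOAD_FAST a → push 33. Stack: [33]
LOAD_CONST → push 6. Stack: [33, 6]
BINARY_OP - → 33 - 6 = 27. Stack: [27]
STORE_FAST y → y=27. Stack: []
LOAD_FAST y → push 27. Stack: [27]
LOAD_CONST → push 12. Stack: [27, 12]
BINARY_OP // → 27 // 12 = 2. Stack: [2]
LOAD_CONST → push 3. Stack: [2, 3]
BINARY_OP & → 2 & 3 = 2. Stack: [2]
STORE_FAST m → m=2. Stack: []
LOAD_FAST_LOAD_FAST y,m → push 27,2. Stack: [27, 2]
COMPARE_OP bool(!=) → 27 vs 2 = True. Stack: [True]
POP_JUMP_IF_FALSE → pop True; no jump. Stack: []
LOAD_FAST_LOAD_FAST b,b → push 15,15. Stack: [15, 15]
BINARY_OP + → 15 + 15 = 30. Stack: [30]
STORE_FAST p → p=30. Stack: []
LOAD_CONST → push 9. Stack: [9]
LOAD_FAST b → push 15. Stack: [9, 15]
BINARY_OP - → 9 - 15 = -6. Stack: [-6]
STORE_FAST n → n=-6. Stack: []
LOAD_FAST p → push 30. Stack: [30]
RETURN_VALUE → return 30.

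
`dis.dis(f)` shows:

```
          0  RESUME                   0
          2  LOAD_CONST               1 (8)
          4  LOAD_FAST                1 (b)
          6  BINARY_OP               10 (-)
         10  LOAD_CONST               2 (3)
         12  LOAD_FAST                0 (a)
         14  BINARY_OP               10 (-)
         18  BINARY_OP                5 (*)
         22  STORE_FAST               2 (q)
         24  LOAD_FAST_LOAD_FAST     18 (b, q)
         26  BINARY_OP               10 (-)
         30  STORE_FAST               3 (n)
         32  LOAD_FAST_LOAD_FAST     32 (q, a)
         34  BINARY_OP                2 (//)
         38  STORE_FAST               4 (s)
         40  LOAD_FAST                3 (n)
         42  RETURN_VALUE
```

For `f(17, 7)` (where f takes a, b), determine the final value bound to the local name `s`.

-1

LOAD_CONST → push 8. Stack: [8]
LOAD_FAST b → push 7. Stack: [8, 7]
BINARY_OP - → 8 - 7 = 1. Stack: [1]
LOAD_CONST → push 3. Stack: [1, 3]
LOAD_FAST a → push 17. Stack: [1, 3, 17]
BINARY_OP - → 3 - 17 = -14. Stack: [1, -14]
BINARY_OP * → 1 * -14 = -14. Stack: [-14]
STORE_FAST q → q=-14. Stack: []
LOAD_FAST_LOAD_FAST b,q → push 7,-14. Stack: [7, -14]
BINARY_OP - → 7 - -14 = 21. Stack: [21]
STORE_FAST n → n=21. Stack: []
LOAD_FAST_LOAD_FAST q,a → push -14,17. Stack: [-14, 17]
BINARY_OP // → -14 // 17 = -1. Stack: [-1]
STORE_FAST s → s=-1. Stack: []
LOAD_FAST n → push 21. Stack: [21]
RETURN_VALUE → return 21.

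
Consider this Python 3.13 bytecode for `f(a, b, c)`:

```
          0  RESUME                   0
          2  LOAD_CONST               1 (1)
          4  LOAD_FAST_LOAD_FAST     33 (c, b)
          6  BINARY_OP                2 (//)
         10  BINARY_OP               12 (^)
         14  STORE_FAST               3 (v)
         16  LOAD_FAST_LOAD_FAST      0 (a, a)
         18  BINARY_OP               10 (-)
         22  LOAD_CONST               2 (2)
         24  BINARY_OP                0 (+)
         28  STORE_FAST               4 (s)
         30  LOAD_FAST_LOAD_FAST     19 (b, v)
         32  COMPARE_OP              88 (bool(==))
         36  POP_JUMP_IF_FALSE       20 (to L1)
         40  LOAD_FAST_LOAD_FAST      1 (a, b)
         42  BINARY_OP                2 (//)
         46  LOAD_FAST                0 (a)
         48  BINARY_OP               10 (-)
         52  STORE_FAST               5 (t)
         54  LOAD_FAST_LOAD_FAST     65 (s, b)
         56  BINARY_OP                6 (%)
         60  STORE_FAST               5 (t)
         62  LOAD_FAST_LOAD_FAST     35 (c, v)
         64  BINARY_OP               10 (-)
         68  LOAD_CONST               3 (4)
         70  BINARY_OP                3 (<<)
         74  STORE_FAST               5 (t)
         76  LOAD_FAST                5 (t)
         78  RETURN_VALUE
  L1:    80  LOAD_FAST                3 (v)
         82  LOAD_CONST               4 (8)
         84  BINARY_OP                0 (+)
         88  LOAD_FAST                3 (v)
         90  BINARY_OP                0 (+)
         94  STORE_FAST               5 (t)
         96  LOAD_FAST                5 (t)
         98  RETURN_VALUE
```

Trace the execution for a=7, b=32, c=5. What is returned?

LOAD_CONST → push 1. Stack: [1]
LOAD_FAST_LOAD_FAST c,b → push 5,32. Stack: [1, 5, 32]
BINARY_OP // → 5 // 32 = 0. Stack: [1, 0]
BINARY_OP ^ → 1 ^ 0 = 1. Stack: [1]
STORE_FAST v → v=1. Stack: []
LOAD_FAST_LOAD_FAST a,a → push 7,7. Stack: [7, 7]
BINARY_OP - → 7 - 7 = 0. Stack: [0]
LOAD_CONST → push 2. Stack: [0, 2]
BINARY_OP + → 0 + 2 = 2. Stack: [2]
STORE_FAST s → s=2. Stack: []
LOAD_FAST_LOAD_FAST b,v → push 32,1. Stack: [32, 1]
COMPARE_OP bool(==) → 32 vs 1 = False. Stack: [False]
POP_JUMP_IF_FALSE → pop False; jump. Stack: []
LOAD_FAST v → push 1. Stack: [1]
LOAD_CONST → push 8. Stack: [1, 8]
BINARY_OP + → 1 + 8 = 9. Stack: [9]
LOAD_FAST v → push 1. Stack: [9, 1]
BINARY_OP + → 9 + 1 = 10. Stack: [10]
STORE_FAST t → t=10. Stack: []
LOAD_FAST t → push 10. Stack: [10]
RETURN_VALUE → return 10.

10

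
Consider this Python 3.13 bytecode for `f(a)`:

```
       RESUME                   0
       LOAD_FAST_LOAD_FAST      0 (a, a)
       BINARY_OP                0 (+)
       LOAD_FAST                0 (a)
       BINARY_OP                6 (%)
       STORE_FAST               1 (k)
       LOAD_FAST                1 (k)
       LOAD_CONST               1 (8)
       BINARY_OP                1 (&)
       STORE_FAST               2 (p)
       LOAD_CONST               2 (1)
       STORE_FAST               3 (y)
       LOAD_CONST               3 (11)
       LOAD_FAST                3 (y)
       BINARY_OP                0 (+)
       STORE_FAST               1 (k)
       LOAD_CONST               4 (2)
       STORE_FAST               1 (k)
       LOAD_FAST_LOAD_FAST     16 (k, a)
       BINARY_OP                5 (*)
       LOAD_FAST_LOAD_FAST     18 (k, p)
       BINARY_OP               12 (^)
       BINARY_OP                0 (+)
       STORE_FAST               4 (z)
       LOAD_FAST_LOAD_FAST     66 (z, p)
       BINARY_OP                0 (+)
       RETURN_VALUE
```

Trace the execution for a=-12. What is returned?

-22

LOAD_FAST_LOAD_FAST a,a → push -12,-12. Stack: [-12, -12]
BINARY_OP + → -12 + -12 = -24. Stack: [-24]
LOAD_FAST a → push -12. Stack: [-24, -12]
BINARY_OP % → -24 % -12 = 0. Stack: [0]
STORE_FAST k → k=0. Stack: []
LOAD_FAST k → push 0. Stack: [0]
LOAD_CONST → push 8. Stack: [0, 8]
BINARY_OP & → 0 & 8 = 0. Stack: [0]
STORE_FAST p → p=0. Stack: []
LOAD_CONST → push 1. Stack: [1]
STORE_FAST y → y=1. Stack: []
LOAD_CONST → push 11. Stack: [11]
LOAD_FAST y → push 1. Stack: [11, 1]
BINARY_OP + → 11 + 1 = 12. Stack: [12]
STORE_FAST k → k=12. Stack: []
LOAD_CONST → push 2. Stack: [2]
STORE_FAST k → k=2. Stack: []
LOAD_FAST_LOAD_FAST k,a → push 2,-12. Stack: [2, -12]
BINARY_OP * → 2 * -12 = -24. Stack: [-24]
LOAD_FAST_LOAD_FAST k,p → push 2,0. Stack: [-24, 2, 0]
BINARY_OP ^ → 2 ^ 0 = 2. Stack: [-24, 2]
BINARY_OP + → -24 + 2 = -22. Stack: [-22]
STORE_FAST z → z=-22. Stack: []
LOAD_FAST_LOAD_FAST z,p → push -22,0. Stack: [-22, 0]
BINARY_OP + → -22 + 0 = -22. Stack: [-22]
RETURN_VALUE → return -22.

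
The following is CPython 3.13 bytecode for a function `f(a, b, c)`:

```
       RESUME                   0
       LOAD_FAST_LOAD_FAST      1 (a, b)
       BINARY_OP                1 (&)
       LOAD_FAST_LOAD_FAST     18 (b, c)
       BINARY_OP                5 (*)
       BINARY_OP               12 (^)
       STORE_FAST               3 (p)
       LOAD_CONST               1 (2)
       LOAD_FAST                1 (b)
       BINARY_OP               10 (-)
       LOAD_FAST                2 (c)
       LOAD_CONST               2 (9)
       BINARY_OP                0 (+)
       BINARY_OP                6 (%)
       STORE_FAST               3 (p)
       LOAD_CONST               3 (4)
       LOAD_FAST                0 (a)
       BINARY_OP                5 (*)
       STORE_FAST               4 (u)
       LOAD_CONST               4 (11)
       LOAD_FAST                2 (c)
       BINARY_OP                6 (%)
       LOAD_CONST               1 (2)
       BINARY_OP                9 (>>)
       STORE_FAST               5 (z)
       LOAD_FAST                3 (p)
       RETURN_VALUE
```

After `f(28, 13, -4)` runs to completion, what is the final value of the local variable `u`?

LOAD_FAST_LOAD_FAST a,b → push 28,13. Stack: [28, 13]
BINARY_OP & → 28 & 13 = 12. Stack: [12]
LOAD_FAST_LOAD_FAST b,c → push 13,-4. Stack: [12, 13, -4]
BINARY_OP * → 13 * -4 = -52. Stack: [12, -52]
BINARY_OP ^ → 12 ^ -52 = -64. Stack: [-64]
STORE_FAST p → p=-64. Stack: []
LOAD_CONST → push 2. Stack: [2]
LOAD_FAST b → push 13. Stack: [2, 13]
BINARY_OP - → 2 - 13 = -11. Stack: [-11]
LOAD_FAST c → push -4. Stack: [-11, -4]
LOAD_CONST → push 9. Stack: [-11, -4, 9]
BINARY_OP + → -4 + 9 = 5. Stack: [-11, 5]
BINARY_OP % → -11 % 5 = 4. Stack: [4]
STORE_FAST p → p=4. Stack: []
LOAD_CONST → push 4. Stack: [4]
LOAD_FAST a → push 28. Stack: [4, 28]
BINARY_OP * → 4 * 28 = 112. Stack: [112]
STORE_FAST u → u=112. Stack: []
LOAD_CONST → push 11. Stack: [11]
LOAD_FAST c → push -4. Stack: [11, -4]
BINARY_OP % → 11 % -4 = -1. Stack: [-1]
LOAD_CONST → push 2. Stack: [-1, 2]
BINARY_OP >> → -1 >> 2 = -1. Stack: [-1]
STORE_FAST z → z=-1. Stack: []
LOAD_FAST p → push 4. Stack: [4]
RETURN_VALUE → return 4.

112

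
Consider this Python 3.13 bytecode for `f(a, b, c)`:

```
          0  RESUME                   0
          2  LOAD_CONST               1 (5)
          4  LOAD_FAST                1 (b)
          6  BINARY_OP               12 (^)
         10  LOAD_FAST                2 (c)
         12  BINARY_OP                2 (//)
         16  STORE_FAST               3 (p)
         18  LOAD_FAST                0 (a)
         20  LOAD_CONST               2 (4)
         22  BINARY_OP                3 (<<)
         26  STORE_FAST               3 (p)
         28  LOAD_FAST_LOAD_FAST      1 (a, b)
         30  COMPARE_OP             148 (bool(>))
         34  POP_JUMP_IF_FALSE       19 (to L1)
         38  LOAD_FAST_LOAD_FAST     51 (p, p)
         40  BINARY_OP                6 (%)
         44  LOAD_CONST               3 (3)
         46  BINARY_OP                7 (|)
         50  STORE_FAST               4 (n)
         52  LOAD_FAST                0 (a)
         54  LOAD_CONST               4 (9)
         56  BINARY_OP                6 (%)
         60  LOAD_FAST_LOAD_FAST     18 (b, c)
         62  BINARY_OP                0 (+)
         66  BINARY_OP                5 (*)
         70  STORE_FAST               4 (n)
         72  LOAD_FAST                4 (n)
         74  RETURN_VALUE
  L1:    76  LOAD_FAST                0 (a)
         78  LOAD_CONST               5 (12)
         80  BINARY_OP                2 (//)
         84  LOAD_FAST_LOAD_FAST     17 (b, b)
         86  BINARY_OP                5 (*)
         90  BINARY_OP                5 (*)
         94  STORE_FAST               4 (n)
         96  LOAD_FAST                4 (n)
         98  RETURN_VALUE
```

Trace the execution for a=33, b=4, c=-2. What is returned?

12

LOAD_CONST → push 5. Stack: [5]
LOAD_FAST b → push 4. Stack: [5, 4]
BINARY_OP ^ → 5 ^ 4 = 1. Stack: [1]
LOAD_FAST c → push -2. Stack: [1, -2]
BINARY_OP // → 1 // -2 = -1. Stack: [-1]
STORE_FAST p → p=-1. Stack: []
LOAD_FAST a → push 33. Stack: [33]
LOAD_CONST → push 4. Stack: [33, 4]
BINARY_OP << → 33 << 4 = 528. Stack: [528]
STORE_FAST p → p=528. Stack: []
LOAD_FAST_LOAD_FAST a,b → push 33,4. Stack: [33, 4]
COMPARE_OP bool(>) → 33 vs 4 = True. Stack: [True]
POP_JUMP_IF_FALSE → pop True; no jump. Stack: []
LOAD_FAST_LOAD_FAST p,p → push 528,528. Stack: [528, 528]
BINARY_OP % → 528 % 528 = 0. Stack: [0]
LOAD_CONST → push 3. Stack: [0, 3]
BINARY_OP | → 0 | 3 = 3. Stack: [3]
STORE_FAST n → n=3. Stack: []
LOAD_FAST a → push 33. Stack: [33]
LOAD_CONST → push 9. Stack: [33, 9]
BINARY_OP % → 33 % 9 = 6. Stack: [6]
LOAD_FAST_LOAD_FAST b,c → push 4,-2. Stack: [6, 4, -2]
BINARY_OP + → 4 + -2 = 2. Stack: [6, 2]
BINARY_OP * → 6 * 2 = 12. Stack: [12]
STORE_FAST n → n=12. Stack: []
LOAD_FAST n → push 12. Stack: [12]
RETURN_VALUE → return 12.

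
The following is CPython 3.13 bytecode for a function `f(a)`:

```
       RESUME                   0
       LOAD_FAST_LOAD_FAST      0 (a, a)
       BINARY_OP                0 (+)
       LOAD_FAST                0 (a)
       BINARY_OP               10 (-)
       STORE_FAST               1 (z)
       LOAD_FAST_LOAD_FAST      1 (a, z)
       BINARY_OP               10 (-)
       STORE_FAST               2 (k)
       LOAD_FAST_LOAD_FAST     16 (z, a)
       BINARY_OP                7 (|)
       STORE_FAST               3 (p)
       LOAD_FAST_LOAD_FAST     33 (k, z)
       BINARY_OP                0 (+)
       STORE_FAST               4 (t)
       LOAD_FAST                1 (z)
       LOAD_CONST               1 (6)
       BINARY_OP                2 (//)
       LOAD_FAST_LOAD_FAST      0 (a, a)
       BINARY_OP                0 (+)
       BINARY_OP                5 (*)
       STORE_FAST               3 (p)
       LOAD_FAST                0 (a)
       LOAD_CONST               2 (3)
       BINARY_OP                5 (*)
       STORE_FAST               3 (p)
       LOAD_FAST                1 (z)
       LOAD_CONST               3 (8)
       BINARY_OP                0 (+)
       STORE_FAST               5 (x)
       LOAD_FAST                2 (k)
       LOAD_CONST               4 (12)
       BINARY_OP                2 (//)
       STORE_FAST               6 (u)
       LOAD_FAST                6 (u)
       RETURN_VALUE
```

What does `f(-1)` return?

LOAD_FAST_LOAD_FAST a,a → push -1,-1. Stack: [-1, -1]
BINARY_OP + → -1 + -1 = -2. Stack: [-2]
LOAD_FAST a → push -1. Stack: [-2, -1]
BINARY_OP - → -2 - -1 = -1. Stack: [-1]
STORE_FAST z → z=-1. Stack: []
LOAD_FAST_LOAD_FAST a,z → push -1,-1. Stack: [-1, -1]
BINARY_OP - → -1 - -1 = 0. Stack: [0]
STORE_FAST k → k=0. Stack: []
LOAD_FAST_LOAD_FAST z,a → push -1,-1. Stack: [-1, -1]
BINARY_OP | → -1 | -1 = -1. Stack: [-1]
STORE_FAST p → p=-1. Stack: []
LOAD_FAST_LOAD_FAST k,z → push 0,-1. Stack: [0, -1]
BINARY_OP + → 0 + -1 = -1. Stack: [-1]
STORE_FAST t → t=-1. Stack: []
LOAD_FAST z → push -1. Stack: [-1]
LOAD_CONST → push 6. Stack: [-1, 6]
BINARY_OP // → -1 // 6 = -1. Stack: [-1]
LOAD_FAST_LOAD_FAST a,a → push -1,-1. Stack: [-1, -1, -1]
BINARY_OP + → -1 + -1 = -2. Stack: [-1, -2]
BINARY_OP * → -1 * -2 = 2. Stack: [2]
STORE_FAST p → p=2. Stack: []
LOAD_FAST a → push -1. Stack: [-1]
LOAD_CONST → push 3. Stack: [-1, 3]
BINARY_OP * → -1 * 3 = -3. Stack: [-3]
STORE_FAST p → p=-3. Stack: []
LOAD_FAST z → push -1. Stack: [-1]
LOAD_CONST → push 8. Stack: [-1, 8]
BINARY_OP + → -1 + 8 = 7. Stack: [7]
STORE_FAST x → x=7. Stack: []
LOAD_FAST k → push 0. Stack: [0]
LOAD_CONST → push 12. Stack: [0, 12]
BINARY_OP // → 0 // 12 = 0. Stack: [0]
STORE_FAST u → u=0. Stack: []
LOAD_FAST u → push 0. Stack: [0]
RETURN_VALUE → return 0.

0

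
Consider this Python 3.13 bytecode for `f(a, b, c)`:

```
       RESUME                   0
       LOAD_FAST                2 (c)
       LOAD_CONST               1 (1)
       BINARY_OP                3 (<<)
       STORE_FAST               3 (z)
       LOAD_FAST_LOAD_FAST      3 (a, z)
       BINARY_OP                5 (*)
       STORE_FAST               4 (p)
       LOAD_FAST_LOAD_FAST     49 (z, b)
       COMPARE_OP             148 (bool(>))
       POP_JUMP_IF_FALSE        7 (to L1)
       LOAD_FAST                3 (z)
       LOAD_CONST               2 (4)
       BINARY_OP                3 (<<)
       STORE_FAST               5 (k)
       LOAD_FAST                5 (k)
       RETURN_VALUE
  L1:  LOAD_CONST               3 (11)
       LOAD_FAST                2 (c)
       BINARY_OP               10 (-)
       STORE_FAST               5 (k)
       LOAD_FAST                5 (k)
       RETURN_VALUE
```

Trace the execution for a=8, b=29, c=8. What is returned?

LOAD_FAST c → push 8. Stack: [8]
LOAD_CONST → push 1. Stack: [8, 1]
BINARY_OP << → 8 << 1 = 16. Stack: [16]
STORE_FAST z → z=16. Stack: []
LOAD_FAST_LOAD_FAST a,z → push 8,16. Stack: [8, 16]
BINARY_OP * → 8 * 16 = 128. Stack: [128]
STORE_FAST p → p=128. Stack: []
LOAD_FAST_LOAD_FAST z,b → push 16,29. Stack: [16, 29]
COMPARE_OP bool(>) → 16 vs 29 = False. Stack: [False]
POP_JUMP_IF_FALSE → pop False; jump. Stack: []
LOAD_CONST → push 11. Stack: [11]
LOAD_FAST c → push 8. Stack: [11, 8]
BINARY_OP - → 11 - 8 = 3. Stack: [3]
STORE_FAST k → k=3. Stack: []
LOAD_FAST k → push 3. Stack: [3]
RETURN_VALUE → return 3.

3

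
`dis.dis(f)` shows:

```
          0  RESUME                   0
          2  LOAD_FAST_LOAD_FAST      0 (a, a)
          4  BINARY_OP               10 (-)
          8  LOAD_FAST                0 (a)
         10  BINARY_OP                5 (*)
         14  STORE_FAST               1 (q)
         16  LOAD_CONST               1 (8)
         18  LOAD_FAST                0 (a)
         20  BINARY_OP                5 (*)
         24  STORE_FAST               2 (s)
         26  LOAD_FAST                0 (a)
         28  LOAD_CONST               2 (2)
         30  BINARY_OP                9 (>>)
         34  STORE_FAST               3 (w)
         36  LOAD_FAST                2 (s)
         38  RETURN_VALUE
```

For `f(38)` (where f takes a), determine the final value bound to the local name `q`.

LOAD_FAST_LOAD_FAST a,a → push 38,38. Stack: [38, 38]
BINARY_OP - → 38 - 38 = 0. Stack: [0]
LOAD_FAST a → push 38. Stack: [0, 38]
BINARY_OP * → 0 * 38 = 0. Stack: [0]
STORE_FAST q → q=0. Stack: []
LOAD_CONST → push 8. Stack: [8]
LOAD_FAST a → push 38. Stack: [8, 38]
BINARY_OP * → 8 * 38 = 304. Stack: [304]
STORE_FAST s → s=304. Stack: []
LOAD_FAST a → push 38. Stack: [38]
LOAD_CONST → push 2. Stack: [38, 2]
BINARY_OP >> → 38 >> 2 = 9. Stack: [9]
STORE_FAST w → w=9. Stack: []
LOAD_FAST s → push 304. Stack: [304]
RETURN_VALUE → return 304.

0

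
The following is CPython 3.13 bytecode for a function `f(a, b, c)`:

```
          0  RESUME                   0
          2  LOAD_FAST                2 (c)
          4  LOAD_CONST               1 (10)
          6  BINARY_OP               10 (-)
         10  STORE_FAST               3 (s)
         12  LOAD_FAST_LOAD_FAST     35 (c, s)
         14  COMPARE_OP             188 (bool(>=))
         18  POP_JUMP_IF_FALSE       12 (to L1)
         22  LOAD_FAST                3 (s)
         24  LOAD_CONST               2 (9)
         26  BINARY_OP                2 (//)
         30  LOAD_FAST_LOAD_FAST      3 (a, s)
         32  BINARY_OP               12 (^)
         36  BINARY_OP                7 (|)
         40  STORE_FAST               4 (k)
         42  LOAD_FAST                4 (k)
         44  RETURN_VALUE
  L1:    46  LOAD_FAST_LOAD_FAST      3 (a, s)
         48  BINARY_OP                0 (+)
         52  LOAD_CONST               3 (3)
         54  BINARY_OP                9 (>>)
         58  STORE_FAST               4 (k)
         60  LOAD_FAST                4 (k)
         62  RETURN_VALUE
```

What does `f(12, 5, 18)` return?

4

LOAD_FAST c → push 18. Stack: [18]
LOAD_CONST → push 10. Stack: [18, 10]
BINARY_OP - → 18 - 10 = 8. Stack: [8]
STORE_FAST s → s=8. Stack: []
LOAD_FAST_LOAD_FAST c,s → push 18,8. Stack: [18, 8]
COMPARE_OP bool(>=) → 18 vs 8 = True. Stack: [True]
POP_JUMP_IF_FALSE → pop True; no jump. Stack: []
LOAD_FAST s → push 8. Stack: [8]
LOAD_CONST → push 9. Stack: [8, 9]
BINARY_OP // → 8 // 9 = 0. Stack: [0]
LOAD_FAST_LOAD_FAST a,s → push 12,8. Stack: [0, 12, 8]
BINARY_OP ^ → 12 ^ 8 = 4. Stack: [0, 4]
BINARY_OP | → 0 | 4 = 4. Stack: [4]
STORE_FAST k → k=4. Stack: []
LOAD_FAST k → push 4. Stack: [4]
RETURN_VALUE → return 4.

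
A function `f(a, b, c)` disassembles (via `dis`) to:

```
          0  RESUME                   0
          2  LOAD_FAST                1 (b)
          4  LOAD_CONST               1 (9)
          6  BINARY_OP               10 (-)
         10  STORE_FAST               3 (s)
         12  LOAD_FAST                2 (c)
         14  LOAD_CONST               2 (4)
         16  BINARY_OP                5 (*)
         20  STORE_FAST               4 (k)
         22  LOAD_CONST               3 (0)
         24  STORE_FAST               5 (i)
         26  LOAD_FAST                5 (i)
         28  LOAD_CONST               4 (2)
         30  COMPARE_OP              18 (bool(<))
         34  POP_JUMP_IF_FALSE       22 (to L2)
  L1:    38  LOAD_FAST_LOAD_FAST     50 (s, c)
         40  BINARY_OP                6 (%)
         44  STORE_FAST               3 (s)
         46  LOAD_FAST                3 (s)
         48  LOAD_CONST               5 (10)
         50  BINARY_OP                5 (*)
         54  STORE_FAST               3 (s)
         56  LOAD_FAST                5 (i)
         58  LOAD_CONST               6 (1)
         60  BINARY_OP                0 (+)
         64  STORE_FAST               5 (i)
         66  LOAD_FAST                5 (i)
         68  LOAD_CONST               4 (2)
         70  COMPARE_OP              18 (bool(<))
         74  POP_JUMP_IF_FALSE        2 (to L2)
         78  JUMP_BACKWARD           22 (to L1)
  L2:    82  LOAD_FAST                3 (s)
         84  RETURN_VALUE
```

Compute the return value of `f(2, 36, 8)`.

LOAD_FAST b → push 36. Stack: [36]
LOAD_CONST → push 9. Stack: [36, 9]
BINARY_OP - → 36 - 9 = 27. Stack: [27]
STORE_FAST s → s=27. Stack: []
LOAD_FAST c → push 8. Stack: [8]
LOAD_CONST → push 4. Stack: [8, 4]
BINARY_OP * → 8 * 4 = 32. Stack: [32]
STORE_FAST k → k=32. Stack: []
LOAD_CONST → push 0. Stack: [0]
STORE_FAST i → i=0. Stack: []
LOAD_FAST i → push 0. Stack: [0]
LOAD_CONST → push 2. Stack: [0, 2]
COMPARE_OP bool(<) → 0 vs 2 = True. Stack: [True]
POP_JUMP_IF_FALSE → pop True; no jump. Stack: []
LOAD_FAST_LOAD_FAST s,c → push 27,8. Stack: [27, 8]
BINARY_OP % → 27 % 8 = 3. Stack: [3]
STORE_FAST s → s=3. Stack: []
LOAD_FAST s → push 3. Stack: [3]
LOAD_CONST → push 10. Stack: [3, 10]
BINARY_OP * → 3 * 10 = 30. Stack: [30]
STORE_FAST s → s=30. Stack: []
LOAD_FAST i → push 0. Stack: [0]
LOAD_CONST → push 1. Stack: [0, 1]
BINARY_OP + → 0 + 1 = 1. Stack: [1]
STORE_FAST i → i=1. Stack: []
LOAD_FAST i → push 1. Stack: [1]
LOAD_CONST → push 2. Stack: [1, 2]
COMPARE_OP bool(<) → 1 vs 2 = True. Stack: [True]
POP_JUMP_IF_FALSE → pop True; no jump. Stack: []
LOAD_FAST_LOAD_FAST s,c → push 30,8. Stack: [30, 8]
BINARY_OP % → 30 % 8 = 6. Stack: [6]
STORE_FAST s → s=6. Stack: []
LOAD_FAST s → push 6. Stack: [6]
LOAD_CONST → push 10. Stack: [6, 10]
BINARY_OP * → 6 * 10 = 60. Stack: [60]
STORE_FAST s → s=60. Stack: []
LOAD_FAST i → push 1. Stack: [1]
LOAD_CONST → push 1. Stack: [1, 1]
BINARY_OP + → 1 + 1 = 2. Stack: [2]
STORE_FAST i → i=2. Stack: []
LOAD_FAST i → push 2. Stack: [2]
LOAD_CONST → push 2. Stack: [2, 2]
COMPARE_OP bool(<) → 2 vs 2 = False. Stack: [False]
POP_JUMP_IF_FALSE → pop False; jump. Stack: []
LOAD_FAST s → push 60. Stack: [60]
RETURN_VALUE → return 60.

60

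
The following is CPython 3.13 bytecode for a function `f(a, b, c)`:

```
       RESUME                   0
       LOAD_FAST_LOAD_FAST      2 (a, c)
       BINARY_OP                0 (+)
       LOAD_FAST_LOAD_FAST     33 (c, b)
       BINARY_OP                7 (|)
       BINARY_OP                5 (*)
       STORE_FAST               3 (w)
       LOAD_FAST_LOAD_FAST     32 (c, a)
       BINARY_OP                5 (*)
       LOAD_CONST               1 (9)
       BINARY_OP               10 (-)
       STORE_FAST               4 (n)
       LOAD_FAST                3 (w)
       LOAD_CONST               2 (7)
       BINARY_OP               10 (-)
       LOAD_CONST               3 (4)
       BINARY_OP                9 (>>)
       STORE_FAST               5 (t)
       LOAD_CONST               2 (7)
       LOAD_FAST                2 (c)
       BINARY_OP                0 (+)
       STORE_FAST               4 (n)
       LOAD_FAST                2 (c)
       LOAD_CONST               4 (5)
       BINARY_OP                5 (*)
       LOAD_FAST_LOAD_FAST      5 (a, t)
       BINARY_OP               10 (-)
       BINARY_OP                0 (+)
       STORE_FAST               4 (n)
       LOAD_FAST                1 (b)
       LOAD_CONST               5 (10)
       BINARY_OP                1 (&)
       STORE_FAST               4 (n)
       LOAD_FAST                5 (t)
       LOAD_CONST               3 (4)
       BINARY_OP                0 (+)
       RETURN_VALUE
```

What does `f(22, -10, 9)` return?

LOAD_FAST_LOAD_FAST a,c → push 22,9. Stack: [22, 9]
BINARY_OP + → 22 + 9 = 31. Stack: [31]
LOAD_FAST_LOAD_FAST c,b → push 9,-10. Stack: [31, 9, -10]
BINARY_OP | → 9 | -10 = -1. Stack: [31, -1]
BINARY_OP * → 31 * -1 = -31. Stack: [-31]
STORE_FAST w → w=-31. Stack: []
LOAD_FAST_LOAD_FAST c,a → push 9,22. Stack: [9, 22]
BINARY_OP * → 9 * 22 = 198. Stack: [198]
LOAD_CONST → push 9. Stack: [198, 9]
BINARY_OP - → 198 - 9 = 189. Stack: [189]
STORE_FAST n → n=189. Stack: []
LOAD_FAST w → push -31. Stack: [-31]
LOAD_CONST → push 7. Stack: [-31, 7]
BINARY_OP - → -31 - 7 = -38. Stack: [-38]
LOAD_CONST → push 4. Stack: [-38, 4]
BINARY_OP >> → -38 >> 4 = -3. Stack: [-3]
STORE_FAST t → t=-3. Stack: []
LOAD_CONST → push 7. Stack: [7]
LOAD_FAST c → push 9. Stack: [7, 9]
BINARY_OP + → 7 + 9 = 16. Stack: [16]
STORE_FAST n → n=16. Stack: []
LOAD_FAST c → push 9. Stack: [9]
LOAD_CONST → push 5. Stack: [9, 5]
BINARY_OP * → 9 * 5 = 45. Stack: [45]
LOAD_FAST_LOAD_FAST a,t → push 22,-3. Stack: [45, 22, -3]
BINARY_OP - → 22 - -3 = 25. Stack: [45, 25]
BINARY_OP + → 45 + 25 = 70. Stack: [70]
STORE_FAST n → n=70. Stack: []
LOAD_FAST b → push -10. Stack: [-10]
LOAD_CONST → push 10. Stack: [-10, 10]
BINARY_OP & → -10 & 10 = 2. Stack: [2]
STORE_FAST n → n=2. Stack: []
LOAD_FAST t → push -3. Stack: [-3]
LOAD_CONST → push 4. Stack: [-3, 4]
BINARY_OP + → -3 + 4 = 1. Stack: [1]
RETURN_VALUE → return 1.

1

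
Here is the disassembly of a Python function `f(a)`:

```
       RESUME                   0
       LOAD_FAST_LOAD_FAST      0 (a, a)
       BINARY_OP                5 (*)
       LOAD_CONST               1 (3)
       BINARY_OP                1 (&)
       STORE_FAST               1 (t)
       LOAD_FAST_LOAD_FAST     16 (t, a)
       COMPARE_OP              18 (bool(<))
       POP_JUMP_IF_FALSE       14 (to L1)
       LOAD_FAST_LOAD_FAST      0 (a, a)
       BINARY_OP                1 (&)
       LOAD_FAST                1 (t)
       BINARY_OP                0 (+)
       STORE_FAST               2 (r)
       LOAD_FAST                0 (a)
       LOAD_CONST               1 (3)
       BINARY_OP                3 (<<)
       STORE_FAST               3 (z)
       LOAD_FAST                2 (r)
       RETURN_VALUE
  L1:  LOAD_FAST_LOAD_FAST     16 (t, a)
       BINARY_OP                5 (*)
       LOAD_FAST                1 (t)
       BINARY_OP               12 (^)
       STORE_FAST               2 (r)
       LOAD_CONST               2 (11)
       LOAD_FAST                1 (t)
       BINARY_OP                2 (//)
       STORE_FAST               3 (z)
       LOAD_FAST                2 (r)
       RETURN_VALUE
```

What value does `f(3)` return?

LOAD_FAST_LOAD_FAST a,a → push 3,3. Stack: [3, 3]
BINARY_OP * → 3 * 3 = 9. Stack: [9]
LOAD_CONST → push 3. Stack: [9, 3]
BINARY_OP & → 9 & 3 = 1. Stack: [1]
STORE_FAST t → t=1. Stack: []
LOAD_FAST_LOAD_FAST t,a → push 1,3. Stack: [1, 3]
COMPARE_OP bool(<) → 1 vs 3 = True. Stack: [True]
POP_JUMP_IF_FALSE → pop True; no jump. Stack: []
LOAD_FAST_LOAD_FAST a,a → push 3,3. Stack: [3, 3]
BINARY_OP & → 3 & 3 = 3. Stack: [3]
LOAD_FAST t → push 1. Stack: [3, 1]
BINARY_OP + → 3 + 1 = 4. Stack: [4]
STORE_FAST r → r=4. Stack: []
LOAD_FAST a → push 3. Stack: [3]
LOAD_CONST → push 3. Stack: [3, 3]
BINARY_OP << → 3 << 3 = 24. Stack: [24]
STORE_FAST z → z=24. Stack: []
LOAD_FAST r → push 4. Stack: [4]
RETURN_VALUE → return 4.

4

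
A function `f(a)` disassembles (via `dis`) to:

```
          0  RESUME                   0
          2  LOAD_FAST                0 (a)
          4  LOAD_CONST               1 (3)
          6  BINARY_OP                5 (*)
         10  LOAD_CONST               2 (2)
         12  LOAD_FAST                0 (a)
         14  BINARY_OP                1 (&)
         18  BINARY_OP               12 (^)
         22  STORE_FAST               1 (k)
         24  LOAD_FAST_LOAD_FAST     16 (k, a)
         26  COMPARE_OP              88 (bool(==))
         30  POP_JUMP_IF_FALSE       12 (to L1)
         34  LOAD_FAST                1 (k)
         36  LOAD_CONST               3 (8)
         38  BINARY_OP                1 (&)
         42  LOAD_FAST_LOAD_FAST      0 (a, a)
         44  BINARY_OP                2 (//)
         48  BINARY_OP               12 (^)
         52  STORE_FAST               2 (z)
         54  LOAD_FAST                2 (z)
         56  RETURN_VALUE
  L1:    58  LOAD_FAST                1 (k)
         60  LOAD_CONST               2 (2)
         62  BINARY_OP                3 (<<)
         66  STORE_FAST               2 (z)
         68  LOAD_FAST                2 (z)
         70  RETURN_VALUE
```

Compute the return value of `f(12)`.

144

LOAD_FAST a → push 12. Stack: [12]
LOAD_CONST → push 3. Stack: [12, 3]
BINARY_OP * → 12 * 3 = 36. Stack: [36]
LOAD_CONST → push 2. Stack: [36, 2]
LOAD_FAST a → push 12. Stack: [36, 2, 12]
BINARY_OP & → 2 & 12 = 0. Stack: [36, 0]
BINARY_OP ^ → 36 ^ 0 = 36. Stack: [36]
STORE_FAST k → k=36. Stack: []
LOAD_FAST_LOAD_FAST k,a → push 36,12. Stack: [36, 12]
COMPARE_OP bool(==) → 36 vs 12 = False. Stack: [False]
POP_JUMP_IF_FALSE → pop False; jump. Stack: []
LOAD_FAST k → push 36. Stack: [36]
LOAD_CONST → push 2. Stack: [36, 2]
BINARY_OP << → 36 << 2 = 144. Stack: [144]
STORE_FAST z → z=144. Stack: []
LOAD_FAST z → push 144. Stack: [144]
RETURN_VALUE → return 144.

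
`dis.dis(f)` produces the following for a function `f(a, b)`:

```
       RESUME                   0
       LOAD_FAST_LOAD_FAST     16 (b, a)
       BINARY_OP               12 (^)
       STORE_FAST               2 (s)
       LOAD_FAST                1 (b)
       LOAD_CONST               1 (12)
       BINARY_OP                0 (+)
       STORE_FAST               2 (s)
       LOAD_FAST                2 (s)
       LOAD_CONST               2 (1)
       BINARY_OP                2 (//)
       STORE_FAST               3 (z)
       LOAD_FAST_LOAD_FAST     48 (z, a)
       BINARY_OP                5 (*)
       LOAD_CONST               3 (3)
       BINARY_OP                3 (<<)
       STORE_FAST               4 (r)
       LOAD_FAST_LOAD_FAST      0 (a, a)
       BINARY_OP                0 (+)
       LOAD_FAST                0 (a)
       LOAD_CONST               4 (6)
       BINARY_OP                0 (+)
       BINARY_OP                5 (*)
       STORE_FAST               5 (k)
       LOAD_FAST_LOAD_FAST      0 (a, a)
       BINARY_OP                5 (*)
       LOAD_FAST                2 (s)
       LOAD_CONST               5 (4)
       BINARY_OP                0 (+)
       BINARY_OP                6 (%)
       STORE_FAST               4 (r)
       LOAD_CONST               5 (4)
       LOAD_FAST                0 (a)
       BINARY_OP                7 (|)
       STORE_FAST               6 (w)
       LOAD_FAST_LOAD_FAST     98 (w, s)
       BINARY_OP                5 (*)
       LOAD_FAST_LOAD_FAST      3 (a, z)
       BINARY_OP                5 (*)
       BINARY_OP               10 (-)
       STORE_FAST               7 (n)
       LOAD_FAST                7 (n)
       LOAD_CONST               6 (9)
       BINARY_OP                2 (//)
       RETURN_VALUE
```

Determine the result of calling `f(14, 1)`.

LOAD_FAST_LOAD_FAST b,a → push 1,14. Stack: [1, 14]
BINARY_OP ^ → 1 ^ 14 = 15. Stack: [15]
STORE_FAST s → s=15. Stack: []
LOAD_FAST b → push 1. Stack: [1]
LOAD_CONST → push 12. Stack: [1, 12]
BINARY_OP + → 1 + 12 = 13. Stack: [13]
STORE_FAST s → s=13. Stack: []
LOAD_FAST s → push 13. Stack: [13]
LOAD_CONST → push 1. Stack: [13, 1]
BINARY_OP // → 13 // 1 = 13. Stack: [13]
STORE_FAST z → z=13. Stack: []
LOAD_FAST_LOAD_FAST z,a → push 13,14. Stack: [13, 14]
BINARY_OP * → 13 * 14 = 182. Stack: [182]
LOAD_CONST → push 3. Stack: [182, 3]
BINARY_OP << → 182 << 3 = 1456. Stack: [1456]
STORE_FAST r → r=1456. Stack: []
LOAD_FAST_LOAD_FAST a,a → push 14,14. Stack: [14, 14]
BINARY_OP + → 14 + 14 = 28. Stack: [28]
LOAD_FAST a → push 14. Stack: [28, 14]
LOAD_CONST → push 6. Stack: [28, 14, 6]
BINARY_OP + → 14 + 6 = 20. Stack: [28, 20]
BINARY_OP * → 28 * 20 = 560. Stack: [560]
STORE_FAST k → k=560. Stack: []
LOAD_FAST_LOAD_FAST a,a → push 14,14. Stack: [14, 14]
BINARY_OP * → 14 * 14 = 196. Stack: [196]
LOAD_FAST s → push 13. Stack: [196, 13]
LOAD_CONST → push 4. Stack: [196, 13, 4]
BINARY_OP + → 13 + 4 = 17. Stack: [196, 17]
BINARY_OP % → 196 % 17 = 9. Stack: [9]
STORE_FAST r → r=9. Stack: []
LOAD_CONST → push 4. Stack: [4]
LOAD_FAST a → push 14. Stack: [4, 14]
BINARY_OP | → 4 | 14 = 14. Stack: [14]
STORE_FAST w → w=14. Stack: []
LOAD_FAST_LOAD_FAST w,s → push 14,13. Stack: [14, 13]
BINARY_OP * → 14 * 13 = 182. Stack: [182]
LOAD_FAST_LOAD_FAST a,z → push 14,13. Stack: [182, 14, 13]
BINARY_OP * → 14 * 13 = 182. Stack: [182, 182]
BINARY_OP - → 182 - 182 = 0. Stack: [0]
STORE_FAST n → n=0. Stack: []
LOAD_FAST n → push 0. Stack: [0]
LOAD_CONST → push 9. Stack: [0, 9]
BINARY_OP // → 0 // 9 = 0. Stack: [0]
RETURN_VALUE → return 0.

0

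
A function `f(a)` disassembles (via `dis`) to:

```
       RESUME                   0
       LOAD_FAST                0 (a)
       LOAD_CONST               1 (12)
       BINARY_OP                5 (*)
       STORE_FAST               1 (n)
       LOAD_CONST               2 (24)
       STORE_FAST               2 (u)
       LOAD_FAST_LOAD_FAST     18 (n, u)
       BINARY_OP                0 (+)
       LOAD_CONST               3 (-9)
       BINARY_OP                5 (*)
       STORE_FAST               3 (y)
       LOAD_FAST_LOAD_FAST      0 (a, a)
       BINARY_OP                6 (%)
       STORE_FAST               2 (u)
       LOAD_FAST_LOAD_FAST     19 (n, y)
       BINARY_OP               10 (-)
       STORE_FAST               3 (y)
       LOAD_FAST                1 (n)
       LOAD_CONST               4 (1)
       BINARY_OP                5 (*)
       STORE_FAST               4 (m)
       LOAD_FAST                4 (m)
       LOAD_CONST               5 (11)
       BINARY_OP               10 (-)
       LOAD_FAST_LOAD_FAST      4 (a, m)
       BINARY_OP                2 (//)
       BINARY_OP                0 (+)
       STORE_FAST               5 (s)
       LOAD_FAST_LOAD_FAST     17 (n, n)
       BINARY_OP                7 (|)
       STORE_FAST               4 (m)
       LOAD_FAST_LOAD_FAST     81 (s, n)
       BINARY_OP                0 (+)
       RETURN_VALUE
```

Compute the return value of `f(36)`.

LOAD_FAST a → push 36. Stack: [36]
LOAD_CONST → push 12. Stack: [36, 12]
BINARY_OP * → 36 * 12 = 432. Stack: [432]
STORE_FAST n → n=432. Stack: []
LOAD_CONST → push 24. Stack: [24]
STORE_FAST u → u=24. Stack: []
LOAD_FAST_LOAD_FAST n,u → push 432,24. Stack: [432, 24]
BINARY_OP + → 432 + 24 = 456. Stack: [456]
LOAD_CONST → push -9. Stack: [456, -9]
BINARY_OP * → 456 * -9 = -4104. Stack: [-4104]
STORE_FAST y → y=-4104. Stack: []
LOAD_FAST_LOAD_FAST a,a → push 36,36. Stack: [36, 36]
BINARY_OP % → 36 % 36 = 0. Stack: [0]
STORE_FAST u → u=0. Stack: []
LOAD_FAST_LOAD_FAST n,y → push 432,-4104. Stack: [432, -4104]
BINARY_OP - → 432 - -4104 = 4536. Stack: [4536]
STORE_FAST y → y=4536. Stack: []
LOAD_FAST n → push 432. Stack: [432]
LOAD_CONST → push 1. Stack: [432, 1]
BINARY_OP * → 432 * 1 = 432. Stack: [432]
STORE_FAST m → m=432. Stack: []
LOAD_FAST m → push 432. Stack: [432]
LOAD_CONST → push 11. Stack: [432, 11]
BINARY_OP - → 432 - 11 = 421. Stack: [421]
LOAD_FAST_LOAD_FAST a,m → push 36,432. Stack: [421, 36, 432]
BINARY_OP // → 36 // 432 = 0. Stack: [421, 0]
BINARY_OP + → 421 + 0 = 421. Stack: [421]
STORE_FAST s → s=421. Stack: []
LOAD_FAST_LOAD_FAST n,n → push 432,432. Stack: [432, 432]
BINARY_OP | → 432 | 432 = 432. Stack: [432]
STORE_FAST m → m=432. Stack: []
LOAD_FAST_LOAD_FAST s,n → push 421,432. Stack: [421, 432]
BINARY_OP + → 421 + 432 = 853. Stack: [853]
RETURN_VALUE → return 853.

853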